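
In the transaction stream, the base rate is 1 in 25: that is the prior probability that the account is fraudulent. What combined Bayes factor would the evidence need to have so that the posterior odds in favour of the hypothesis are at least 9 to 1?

216

Prior odds = 0.04/0.96 = 1/24.
Target odds = 9.
Required Bayes factor = 9 ÷ (1/24) = 216.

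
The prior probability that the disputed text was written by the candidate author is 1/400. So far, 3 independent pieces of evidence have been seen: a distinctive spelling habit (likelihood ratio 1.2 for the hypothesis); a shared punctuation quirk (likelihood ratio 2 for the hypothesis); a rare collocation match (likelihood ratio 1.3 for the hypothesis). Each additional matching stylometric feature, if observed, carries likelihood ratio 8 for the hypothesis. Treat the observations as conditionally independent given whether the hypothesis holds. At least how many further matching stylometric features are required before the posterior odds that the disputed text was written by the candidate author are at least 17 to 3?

4

Prior odds = 0.0025/0.9975 = 1/399.
Combined Bayes factor of the evidence already in hand = 1.2 × 2 × 1.3 = 3.12.
Odds after that evidence = (1/399) × 3.12 = 26/3325.
Target odds = 17/3.
Need 8ⁿ ≥ 17/3 ÷ (26/3325) = 56525/78.
8³ = 512 falls short of 56525/78 but 8⁴ = 4096 reaches it, so n = 4.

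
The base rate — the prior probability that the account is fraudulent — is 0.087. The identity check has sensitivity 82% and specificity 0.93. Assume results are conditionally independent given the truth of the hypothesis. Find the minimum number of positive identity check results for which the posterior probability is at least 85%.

Prior odds = 0.087/0.913 = 87/913.
False-positive rate = 1 − 0.93 = 0.07; likelihood ratio of a positive = 0.82/0.07 = 82/7.
Target posterior odds = 0.85/0.15 = 17/3.
Need (87/913) × (82/7)ⁿ ≥ 17/3, i.e. (82/7)ⁿ ≥ 15521/261.
(82/7)¹ = 82/7 falls short of 15521/261 but (82/7)² = 6724/49 reaches it, so n = 2.

2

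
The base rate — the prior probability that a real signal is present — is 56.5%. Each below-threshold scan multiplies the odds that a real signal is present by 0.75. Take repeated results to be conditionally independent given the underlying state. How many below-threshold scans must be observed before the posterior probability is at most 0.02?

15

Prior odds = 0.565/0.435 = 113/87.
Likelihood ratio per below-threshold scan = 0.75.
Target odds: 0.02 ÷ 0.98 = 1/49.
Need (113/87) × 0.75ⁿ ≤ 1/49, i.e. 0.75ⁿ ≤ 87/5537.
0.75¹⁴ = 4782969/268435456 is still above 87/5537 but 0.75¹⁵ ≈0.0133635 is at or below it, so n = 15.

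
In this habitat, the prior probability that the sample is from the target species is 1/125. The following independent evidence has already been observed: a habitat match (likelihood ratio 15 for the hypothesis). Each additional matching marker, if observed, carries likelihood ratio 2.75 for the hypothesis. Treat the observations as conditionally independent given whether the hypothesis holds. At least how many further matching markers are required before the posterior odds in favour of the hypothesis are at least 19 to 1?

5

Prior odds = 0.008/0.992 = 1/124.
Bayes factor of the evidence already in hand = 15.
Odds after that evidence = (1/124) × 15 = 15/124.
Target odds = 19.
Need 2.75ⁿ ≥ 19 ÷ (15/124) = 2356/15.
2.75⁴ = 57.19140625 falls short of 2356/15 but 2.75⁵ = 161051/1024 reaches it, so n = 5.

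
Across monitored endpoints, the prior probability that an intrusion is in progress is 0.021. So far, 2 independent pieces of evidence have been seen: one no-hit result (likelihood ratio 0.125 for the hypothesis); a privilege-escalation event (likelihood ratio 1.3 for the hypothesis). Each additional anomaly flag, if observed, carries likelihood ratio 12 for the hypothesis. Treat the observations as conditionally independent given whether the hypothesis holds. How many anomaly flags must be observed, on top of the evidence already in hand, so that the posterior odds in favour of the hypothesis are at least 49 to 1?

4

Prior odds = 0.021/0.979 = 21/979.
Combined Bayes factor of the evidence already in hand = 0.125 × 1.3 = 0.1625.
Odds after that evidence = (21/979) × 0.1625 = 273/78320.
Target odds = 49.
Need 12ⁿ ≥ 49 ÷ (273/78320) = 548240/39.
12³ = 1728 falls short of 548240/39 but 12⁴ = 20736 reaches it, so n = 4.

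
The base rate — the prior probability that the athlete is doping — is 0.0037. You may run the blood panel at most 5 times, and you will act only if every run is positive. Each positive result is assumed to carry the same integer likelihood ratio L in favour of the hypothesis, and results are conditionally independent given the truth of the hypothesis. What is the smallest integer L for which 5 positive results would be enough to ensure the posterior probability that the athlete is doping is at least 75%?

Prior odds = 0.0037/0.9963 = 37/9963.
Target odds = 0.75/0.25 = 3.
Need L⁵ ≥ 3 ÷ (37/9963) = 29889/37.
3⁵ = 243 < 29889/37 ≤ 1024 = 4⁵, so L = 4.

4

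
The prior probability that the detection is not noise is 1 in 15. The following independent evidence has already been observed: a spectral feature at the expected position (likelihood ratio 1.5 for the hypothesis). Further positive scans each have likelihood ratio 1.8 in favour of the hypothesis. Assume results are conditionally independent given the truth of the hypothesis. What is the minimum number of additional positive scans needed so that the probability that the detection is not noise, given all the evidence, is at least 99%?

12

Prior odds = (1/15)/(14/15) = 1/14.
Bayes factor of the evidence already in hand = 1.5.
Odds after that evidence = (1/14) × 1.5 = 3/28.
Target odds = 0.99/0.01 = 99.
Need 1.8ⁿ ≥ 99 ÷ (3/28) = 924.
1.8¹¹ ≈642.684 falls short of 924 but 1.8¹² ≈1156.83 reaches it, so n = 12.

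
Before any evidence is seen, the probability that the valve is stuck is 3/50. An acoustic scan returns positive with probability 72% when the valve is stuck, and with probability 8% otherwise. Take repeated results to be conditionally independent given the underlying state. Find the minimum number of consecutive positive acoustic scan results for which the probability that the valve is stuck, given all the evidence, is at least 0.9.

3

Prior odds: 0.06 ÷ 0.94 = 3/47.
Likelihood ratio of a positive result = 0.72/0.08 = 9.
Target odds: 0.9 ÷ 0.1 = 9.
Require 9ⁿ ≥ 9 ÷ (3/47) = 141.
9² = 81 falls short of 141 but 9³ = 729 reaches it, so n = 3.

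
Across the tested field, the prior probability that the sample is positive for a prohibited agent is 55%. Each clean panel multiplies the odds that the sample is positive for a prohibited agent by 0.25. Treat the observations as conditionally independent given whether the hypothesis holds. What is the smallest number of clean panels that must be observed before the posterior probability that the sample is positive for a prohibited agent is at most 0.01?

4

Prior odds: 0.55 ÷ 0.45 = 11/9.
Likelihood ratio per clean panel = 0.25.
Target odds: 0.01 ÷ 0.99 = 1/99.
Require 0.25ⁿ ≤ 1/99 ÷ (11/9) = 1/121.
0.25³ = 0.015625 is still above 1/121 but 0.25⁴ = 0.00390625 is at or below it, so n = 4.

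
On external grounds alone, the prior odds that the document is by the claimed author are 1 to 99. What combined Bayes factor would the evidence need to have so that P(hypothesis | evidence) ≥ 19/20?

1881

Prior odds = 1/99.
Target odds = 0.95/0.05 = 19.
Required Bayes factor = 19 ÷ (1/99) = 1881.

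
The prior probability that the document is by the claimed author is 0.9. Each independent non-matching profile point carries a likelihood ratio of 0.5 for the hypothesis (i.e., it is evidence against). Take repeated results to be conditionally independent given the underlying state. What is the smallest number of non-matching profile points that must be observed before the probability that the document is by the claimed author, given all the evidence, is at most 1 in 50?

9

Prior odds: 0.9 ÷ 0.1 = 9.
Likelihood ratio per non-matching profile point = 0.5.
Target posterior odds = 0.02/0.98 = 1/49.
Require 0.5ⁿ ≤ 1/49 ÷ 9 = 1/441.
0.5⁸ = 0.00390625 is still above 1/441 but 0.5⁹ = 0.001953125 is at or below it, so n = 9.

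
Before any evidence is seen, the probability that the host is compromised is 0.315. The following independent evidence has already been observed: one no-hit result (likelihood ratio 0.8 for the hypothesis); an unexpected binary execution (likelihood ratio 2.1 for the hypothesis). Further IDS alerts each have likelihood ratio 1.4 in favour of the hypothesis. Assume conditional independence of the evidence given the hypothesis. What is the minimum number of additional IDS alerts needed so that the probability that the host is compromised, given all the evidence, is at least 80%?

5

Prior odds = 0.315/0.685 = 63/137.
Combined Bayes factor of the evidence already in hand = 0.8 × 2.1 = 1.68.
Odds after that evidence = (63/137) × 1.68 = 2646/3425.
Target odds = 0.8/0.2 = 4.
Need 1.4ⁿ ≥ 4 ÷ (2646/3425) = 6850/1323.
1.4⁴ = 3.8416 falls short of 6850/1323 but 1.4⁵ = 5.37824 reaches it, so n = 5.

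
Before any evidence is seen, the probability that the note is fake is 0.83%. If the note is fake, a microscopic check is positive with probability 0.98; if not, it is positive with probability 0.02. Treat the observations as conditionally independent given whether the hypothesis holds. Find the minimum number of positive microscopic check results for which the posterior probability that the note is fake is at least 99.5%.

Prior odds: 0.0083 ÷ 0.9917 = 83/9917.
Likelihood ratio of a positive = 0.98/0.02 = 49.
Target posterior odds = 0.995/0.005 = 199.
Need (83/9917) × 49ⁿ ≥ 199, i.e. 49ⁿ ≥ 1973483/83.
49² = 2401 falls short of 1973483/83 but 49³ = 117649 reaches it, so n = 3.

3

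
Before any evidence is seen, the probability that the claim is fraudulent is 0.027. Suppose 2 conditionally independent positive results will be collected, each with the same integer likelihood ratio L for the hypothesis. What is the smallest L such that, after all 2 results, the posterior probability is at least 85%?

15

Prior odds = 0.027/0.973 = 27/973.
Target odds = 0.85/0.15 = 17/3.
Need L² ≥ 17/3 ÷ (27/973) = 16541/81.
14² = 196 < 16541/81 ≤ 225 = 15², so L = 15.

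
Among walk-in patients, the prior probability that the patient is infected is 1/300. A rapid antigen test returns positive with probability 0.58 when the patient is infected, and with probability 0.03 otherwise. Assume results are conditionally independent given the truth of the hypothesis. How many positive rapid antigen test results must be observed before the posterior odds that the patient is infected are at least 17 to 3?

Prior odds = (1/300)/(299/300) = 1/299.
Likelihood ratio of a positive result = 0.58/0.03 = 58/3.
Target odds = 17/3.
Require (58/3)ⁿ ≥ 17/3 ÷ (1/299) = 5083/3.
(58/3)² = 3364/9 falls short of 5083/3 but (58/3)³ = 195112/27 reaches it, so n = 3.

3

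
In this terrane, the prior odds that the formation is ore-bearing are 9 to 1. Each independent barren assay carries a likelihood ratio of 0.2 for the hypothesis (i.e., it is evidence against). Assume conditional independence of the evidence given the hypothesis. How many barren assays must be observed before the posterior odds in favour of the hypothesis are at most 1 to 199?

5

Prior odds = 9.
Likelihood ratio per barren assay = 0.2.
Target odds = 1/199.
Require 0.2ⁿ ≤ 1/199 ÷ 9 = 1/1791.
0.2⁴ = 0.0016 is still above 1/1791 but 0.2⁵ = 0.00032 is at or below it, so n = 5.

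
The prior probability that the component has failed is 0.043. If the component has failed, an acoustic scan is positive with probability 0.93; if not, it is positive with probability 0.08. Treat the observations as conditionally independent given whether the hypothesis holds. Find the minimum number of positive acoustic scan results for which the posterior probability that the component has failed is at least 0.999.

5

Prior odds: 0.043 ÷ 0.957 = 43/957.
Likelihood ratio of a positive = 0.93/0.08 = 11.625.
Target odds: 0.999 ÷ 0.001 = 999.
Require 11.625ⁿ ≥ 999 ÷ (43/957) = 956043/43.
11.625⁴ = 74805201/4096 falls short of 956043/43 but 11.625⁵ ≈212307 reaches it, so n = 5.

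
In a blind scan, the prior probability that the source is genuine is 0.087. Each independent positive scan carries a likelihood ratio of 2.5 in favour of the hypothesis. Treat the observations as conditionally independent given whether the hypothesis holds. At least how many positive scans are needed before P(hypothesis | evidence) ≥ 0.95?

6

Prior odds = 0.087/0.913 = 87/913.
Likelihood ratio per positive scan = 2.5.
Target posterior odds = 0.95/0.05 = 19.
Need (87/913) × 2.5ⁿ ≥ 19, i.e. 2.5ⁿ ≥ 17347/87.
2.5⁵ = 97.65625 falls short of 17347/87 but 2.5⁶ = 244.140625 reaches it, so n = 6.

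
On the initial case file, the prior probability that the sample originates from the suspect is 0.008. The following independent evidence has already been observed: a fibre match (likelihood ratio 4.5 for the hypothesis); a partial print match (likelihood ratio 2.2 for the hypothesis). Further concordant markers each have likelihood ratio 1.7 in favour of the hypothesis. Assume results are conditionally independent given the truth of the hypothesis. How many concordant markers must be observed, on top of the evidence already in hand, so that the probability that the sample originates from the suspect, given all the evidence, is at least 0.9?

9

Prior odds = 0.008/0.992 = 1/124.
Combined Bayes factor of the evidence already in hand = 4.5 × 2.2 = 9.9.
Odds after that evidence = (1/124) × 9.9 = 99/1240.
Target odds = 0.9/0.1 = 9.
Need 1.7ⁿ ≥ 9 ÷ (99/1240) = 1240/11.
1.7⁸ ≈69.7576 falls short of 1240/11 but 1.7⁹ ≈118.588 reaches it, so n = 9.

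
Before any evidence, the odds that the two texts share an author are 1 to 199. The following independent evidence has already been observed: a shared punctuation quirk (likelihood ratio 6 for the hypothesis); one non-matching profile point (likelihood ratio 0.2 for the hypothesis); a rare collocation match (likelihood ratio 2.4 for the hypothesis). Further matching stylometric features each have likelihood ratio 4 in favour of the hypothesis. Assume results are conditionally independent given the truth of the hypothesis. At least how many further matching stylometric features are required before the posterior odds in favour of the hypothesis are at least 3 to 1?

4

Prior odds = 1/199.
Combined Bayes factor of the evidence already in hand = 6 × 0.2 × 2.4 = 2.88.
Odds after that evidence = (1/199) × 2.88 = 72/4975.
Target odds = 3.
Need 4ⁿ ≥ 3 ÷ (72/4975) = 4975/24.
4³ = 64 falls short of 4975/24 but 4⁴ = 256 reaches it, so n = 4.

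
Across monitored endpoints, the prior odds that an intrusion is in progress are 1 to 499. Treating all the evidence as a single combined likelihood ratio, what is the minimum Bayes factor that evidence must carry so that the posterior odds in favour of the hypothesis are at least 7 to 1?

3493

Prior odds = 1/499.
Target odds = 7.
Required Bayes factor = 7 ÷ (1/499) = 3493.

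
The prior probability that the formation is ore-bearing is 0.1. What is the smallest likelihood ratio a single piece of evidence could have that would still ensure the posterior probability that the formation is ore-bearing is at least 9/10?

Prior odds = 0.1/0.9 = 1/9.
Target odds = 0.9/0.1 = 9.
Required Bayes factor = 9 ÷ (1/9) = 81.

81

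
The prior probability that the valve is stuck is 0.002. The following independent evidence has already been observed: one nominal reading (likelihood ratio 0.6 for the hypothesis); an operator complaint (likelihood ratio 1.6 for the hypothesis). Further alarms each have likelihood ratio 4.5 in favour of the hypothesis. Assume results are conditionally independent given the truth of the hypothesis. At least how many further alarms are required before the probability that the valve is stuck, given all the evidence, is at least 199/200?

8

Prior odds = 0.002/0.998 = 1/499.
Combined Bayes factor of the evidence already in hand = 0.6 × 1.6 = 0.96.
Odds after that evidence = (1/499) × 0.96 = 24/12475.
Target odds = 0.995/0.005 = 199.
Need 4.5ⁿ ≥ 199 ÷ (24/12475) = 2482525/24.
4.5⁷ = 4782969/128 falls short of 2482525/24 but 4.5⁸ = 43046721/256 reaches it, so n = 8.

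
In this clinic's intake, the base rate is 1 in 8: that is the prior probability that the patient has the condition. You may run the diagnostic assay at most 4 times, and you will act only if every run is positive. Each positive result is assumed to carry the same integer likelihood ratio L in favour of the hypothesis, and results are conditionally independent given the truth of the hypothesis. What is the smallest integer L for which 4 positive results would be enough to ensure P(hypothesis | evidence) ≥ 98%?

Prior odds = 0.125/0.875 = 1/7.
Target odds = 0.98/0.02 = 49.
Need L⁴ ≥ 49 ÷ (1/7) = 343.
4⁴ = 256 < 343 ≤ 625 = 5⁴, so L = 5.

5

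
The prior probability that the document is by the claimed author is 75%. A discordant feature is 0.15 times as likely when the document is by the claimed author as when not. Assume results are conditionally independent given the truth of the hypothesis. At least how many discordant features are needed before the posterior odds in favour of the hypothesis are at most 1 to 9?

Prior odds: 0.75 ÷ 0.25 = 3.
Likelihood ratio per discordant feature = 0.15.
Target odds = 1/9.
Need 3 × 0.15ⁿ ≤ 1/9, i.e. 0.15ⁿ ≤ 1/27.
0.15¹ = 0.15 is still above 1/27 but 0.15² = 0.0225 is at or below it, so n = 2.

2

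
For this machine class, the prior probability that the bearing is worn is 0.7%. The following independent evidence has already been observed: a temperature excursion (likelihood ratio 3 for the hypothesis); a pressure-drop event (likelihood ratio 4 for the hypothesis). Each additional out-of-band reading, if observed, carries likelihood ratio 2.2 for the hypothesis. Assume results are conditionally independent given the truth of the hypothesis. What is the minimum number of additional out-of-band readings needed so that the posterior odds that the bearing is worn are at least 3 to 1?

Prior odds = 0.007/0.993 = 7/993.
Combined Bayes factor of the evidence already in hand = 3 × 4 = 12.
Odds after that evidence = (7/993) × 12 = 28/331.
Target odds = 3.
Need 2.2ⁿ ≥ 3 ÷ (28/331) = 993/28.
2.2⁴ = 23.4256 falls short of 993/28 but 2.2⁵ = 51.53632 reaches it, so n = 5.

5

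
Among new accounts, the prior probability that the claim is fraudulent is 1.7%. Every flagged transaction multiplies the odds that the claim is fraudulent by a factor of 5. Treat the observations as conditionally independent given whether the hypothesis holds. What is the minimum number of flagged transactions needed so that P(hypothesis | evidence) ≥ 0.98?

Prior odds = 0.017/0.983 = 17/983.
Likelihood ratio per flagged transaction = 5.
Target posterior odds = 0.98/0.02 = 49.
Need (17/983) × 5ⁿ ≥ 49, i.e. 5ⁿ ≥ 48167/17.
5⁴ = 625 falls short of 48167/17 but 5⁵ = 3125 reaches it, so n = 5.

5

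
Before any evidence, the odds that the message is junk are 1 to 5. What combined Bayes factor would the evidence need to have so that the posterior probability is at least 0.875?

35

Prior odds = 0.2.
Target odds = 0.875/0.125 = 7.
Required Bayes factor = 7 ÷ 0.2 = 35.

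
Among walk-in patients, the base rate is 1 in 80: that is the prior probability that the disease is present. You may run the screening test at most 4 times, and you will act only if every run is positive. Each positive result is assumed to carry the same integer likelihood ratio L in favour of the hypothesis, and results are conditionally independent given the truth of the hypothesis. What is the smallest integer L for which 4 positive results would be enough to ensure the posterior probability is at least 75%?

Prior odds = 0.0125/0.9875 = 1/79.
Target odds = 0.75/0.25 = 3.
Need L⁴ ≥ 3 ÷ (1/79) = 237.
3⁴ = 81 < 237 ≤ 256 = 4⁴, so L = 4.

4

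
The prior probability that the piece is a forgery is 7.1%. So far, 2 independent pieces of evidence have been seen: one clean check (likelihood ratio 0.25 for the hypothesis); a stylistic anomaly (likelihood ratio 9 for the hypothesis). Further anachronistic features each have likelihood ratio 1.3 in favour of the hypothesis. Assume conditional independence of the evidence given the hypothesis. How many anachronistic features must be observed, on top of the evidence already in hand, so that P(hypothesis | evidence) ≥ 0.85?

Prior odds = 0.071/0.929 = 71/929.
Combined Bayes factor of the evidence already in hand = 0.25 × 9 = 2.25.
Odds after that evidence = (71/929) × 2.25 = 639/3716.
Target odds = 0.85/0.15 = 17/3.
Need 1.3ⁿ ≥ 17/3 ÷ (639/3716) = 63172/1917.
1.3¹³ ≈30.2875 falls short of 63172/1917 but 1.3¹⁴ ≈39.3738 reaches it, so n = 14.

14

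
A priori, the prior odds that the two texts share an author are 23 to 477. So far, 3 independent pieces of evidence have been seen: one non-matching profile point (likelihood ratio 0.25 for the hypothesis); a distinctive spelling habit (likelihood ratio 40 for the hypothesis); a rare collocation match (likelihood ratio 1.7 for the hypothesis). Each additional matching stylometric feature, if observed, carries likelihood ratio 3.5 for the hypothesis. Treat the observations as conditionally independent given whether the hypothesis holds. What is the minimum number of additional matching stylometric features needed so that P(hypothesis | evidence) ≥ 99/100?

Prior odds = 23/477.
Combined Bayes factor of the evidence already in hand = 0.25 × 40 × 1.7 = 17.
Odds after that evidence = (23/477) × 17 = 391/477.
Target odds = 0.99/0.01 = 99.
Need 3.5ⁿ ≥ 99 ÷ (391/477) = 47223/391.
3.5³ = 42.875 falls short of 47223/391 but 3.5⁴ = 150.0625 reaches it, so n = 4.

4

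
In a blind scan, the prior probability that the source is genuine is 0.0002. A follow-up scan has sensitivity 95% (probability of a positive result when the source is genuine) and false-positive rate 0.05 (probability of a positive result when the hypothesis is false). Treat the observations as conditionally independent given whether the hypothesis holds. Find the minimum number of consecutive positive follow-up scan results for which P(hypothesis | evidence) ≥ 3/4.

4

Prior odds: 0.0002 ÷ 0.9998 = 1/4999.
Likelihood ratio of a positive result = 0.95/0.05 = 19.
Target posterior odds = 0.75/0.25 = 3.
Require 19ⁿ ≥ 3 ÷ (1/4999) = 14997.
19³ = 6859 falls short of 14997 but 19⁴ = 130321 reaches it, so n = 4.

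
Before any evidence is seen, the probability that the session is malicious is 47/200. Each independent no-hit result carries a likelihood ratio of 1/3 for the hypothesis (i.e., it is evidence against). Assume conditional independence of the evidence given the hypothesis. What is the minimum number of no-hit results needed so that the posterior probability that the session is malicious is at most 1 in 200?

Prior odds = 0.235/0.765 = 47/153.
Likelihood ratio per no-hit result = 1/3.
Target posterior odds = 0.005/0.995 = 1/199.
Need (47/153) × (1/3)ⁿ ≤ 1/199, i.e. (1/3)ⁿ ≤ 153/9353.
(1/3)³ = 1/27 is still above 153/9353 but (1/3)⁴ = 1/81 is at or below it, so n = 4.

4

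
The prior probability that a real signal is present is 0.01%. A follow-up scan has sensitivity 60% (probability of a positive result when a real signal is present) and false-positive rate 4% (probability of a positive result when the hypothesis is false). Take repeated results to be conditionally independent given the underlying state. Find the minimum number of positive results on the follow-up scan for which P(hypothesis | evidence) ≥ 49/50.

Prior odds: 0.0001 ÷ 0.9999 = 1/9999.
Likelihood ratio of a positive result = 0.6/0.04 = 15.
Target odds: 0.98 ÷ 0.02 = 49.
Need (1/9999) × 15ⁿ ≥ 49, i.e. 15ⁿ ≥ 489951.
15⁴ = 50625 falls short of 489951 but 15⁵ = 759375 reaches it, so n = 5.

5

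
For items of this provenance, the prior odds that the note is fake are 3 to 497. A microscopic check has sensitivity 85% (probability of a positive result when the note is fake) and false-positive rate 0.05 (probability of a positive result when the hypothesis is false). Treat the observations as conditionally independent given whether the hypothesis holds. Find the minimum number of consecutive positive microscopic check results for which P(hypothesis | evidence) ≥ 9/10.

Prior odds = 3/497.
Likelihood ratio of a positive result = 0.85/0.05 = 17.
Target posterior odds = 0.9/0.1 = 9.
Need (3/497) × 17ⁿ ≥ 9, i.e. 17ⁿ ≥ 1491.
17² = 289 falls short of 1491 but 17³ = 4913 reaches it, so n = 3.

3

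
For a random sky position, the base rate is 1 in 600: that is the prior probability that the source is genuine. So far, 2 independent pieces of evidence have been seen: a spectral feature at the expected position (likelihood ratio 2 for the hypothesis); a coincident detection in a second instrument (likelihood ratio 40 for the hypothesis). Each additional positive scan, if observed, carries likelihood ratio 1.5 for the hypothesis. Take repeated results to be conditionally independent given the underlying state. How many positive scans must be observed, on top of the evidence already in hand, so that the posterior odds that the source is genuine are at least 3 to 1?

8

Prior odds = (1/600)/(599/600) = 1/599.
Combined Bayes factor of the evidence already in hand = 2 × 40 = 80.
Odds after that evidence = (1/599) × 80 = 80/599.
Target odds = 3.
Need 1.5ⁿ ≥ 3 ÷ (80/599) = 22.4625.
1.5⁷ = 17.0859375 falls short of 22.4625 but 1.5⁸ = 25.62890625 reaches it, so n = 8.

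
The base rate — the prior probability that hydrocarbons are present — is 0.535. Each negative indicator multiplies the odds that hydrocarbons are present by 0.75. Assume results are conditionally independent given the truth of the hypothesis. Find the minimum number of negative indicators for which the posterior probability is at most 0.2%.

23

Prior odds = 0.535/0.465 = 107/93.
Likelihood ratio per negative indicator = 0.75.
Target odds: 0.002 ÷ 0.998 = 1/499.
Require 0.75ⁿ ≤ 1/499 ÷ (107/93) = 93/53393.
0.75²² ≈0.00178381 is still above 93/53393 but 0.75²³ ≈0.00133786 is at or below it, so n = 23.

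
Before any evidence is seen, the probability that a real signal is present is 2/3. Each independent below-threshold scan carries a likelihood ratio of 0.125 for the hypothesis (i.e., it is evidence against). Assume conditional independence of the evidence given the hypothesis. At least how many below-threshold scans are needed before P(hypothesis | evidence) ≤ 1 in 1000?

Prior odds: (2/3) ÷ (1/3) = 2.
Likelihood ratio per below-threshold scan = 0.125.
Target posterior odds = 0.001/0.999 = 1/999.
Require 0.125ⁿ ≤ 1/999 ÷ 2 = 1/1998.
0.125³ = 0.001953125 is still above 1/1998 but 0.125⁴ = 1/4096 is at or below it, so n = 4.

4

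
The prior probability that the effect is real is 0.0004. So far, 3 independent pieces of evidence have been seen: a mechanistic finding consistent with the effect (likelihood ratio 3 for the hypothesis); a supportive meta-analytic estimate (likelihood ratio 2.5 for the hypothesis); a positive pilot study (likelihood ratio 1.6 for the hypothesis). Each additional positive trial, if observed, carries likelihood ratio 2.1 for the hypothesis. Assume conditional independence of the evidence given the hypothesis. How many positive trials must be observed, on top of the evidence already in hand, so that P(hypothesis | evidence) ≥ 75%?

9

Prior odds = 0.0004/0.9996 = 1/2499.
Combined Bayes factor of the evidence already in hand = 3 × 2.5 × 1.6 = 12.
Odds after that evidence = (1/2499) × 12 = 4/833.
Target odds = 0.75/0.25 = 3.
Need 2.1ⁿ ≥ 3 ÷ (4/833) = 624.75.
2.1⁸ ≈378.229 falls short of 624.75 but 2.1⁹ ≈794.28 reaches it, so n = 9.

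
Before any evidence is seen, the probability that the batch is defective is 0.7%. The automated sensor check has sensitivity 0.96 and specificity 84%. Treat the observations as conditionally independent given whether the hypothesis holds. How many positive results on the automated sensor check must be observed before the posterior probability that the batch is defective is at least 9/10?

4

Prior odds = 0.007/0.993 = 7/993.
False-positive rate = 1 − 0.84 = 0.16; likelihood ratio of a positive = 0.96/0.16 = 6.
Target posterior odds = 0.9/0.1 = 9.
Need (7/993) × 6ⁿ ≥ 9, i.e. 6ⁿ ≥ 8937/7.
6³ = 216 falls short of 8937/7 but 6⁴ = 1296 reaches it, so n = 4.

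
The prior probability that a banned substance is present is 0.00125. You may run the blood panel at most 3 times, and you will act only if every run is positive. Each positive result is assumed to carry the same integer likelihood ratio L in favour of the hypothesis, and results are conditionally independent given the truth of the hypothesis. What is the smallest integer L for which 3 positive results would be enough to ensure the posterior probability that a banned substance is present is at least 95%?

25

Prior odds = 0.00125/0.99875 = 1/799.
Target odds = 0.95/0.05 = 19.
Need L³ ≥ 19 ÷ (1/799) = 15181.
24³ = 13824 < 15181 ≤ 15625 = 25³, so L = 25.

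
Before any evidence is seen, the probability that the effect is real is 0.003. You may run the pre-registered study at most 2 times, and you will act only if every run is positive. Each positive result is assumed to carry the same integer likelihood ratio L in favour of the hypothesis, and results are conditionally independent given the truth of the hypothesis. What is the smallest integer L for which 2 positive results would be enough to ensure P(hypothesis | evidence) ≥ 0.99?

182

Prior odds = 0.003/0.997 = 3/997.
Target odds = 0.99/0.01 = 99.
Need L² ≥ 99 ÷ (3/997) = 32901.
181² = 32761 < 32901 ≤ 33124 = 182², so L = 182.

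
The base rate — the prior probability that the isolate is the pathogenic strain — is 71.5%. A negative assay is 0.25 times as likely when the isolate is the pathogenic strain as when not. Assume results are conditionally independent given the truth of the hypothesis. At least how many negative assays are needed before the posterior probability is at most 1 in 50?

4

Prior odds: 0.715 ÷ 0.285 = 143/57.
Likelihood ratio per negative assay = 0.25.
Target odds: 0.02 ÷ 0.98 = 1/49.
Require 0.25ⁿ ≤ 1/49 ÷ (143/57) = 57/7007.
0.25³ = 0.015625 is still above 57/7007 but 0.25⁴ = 0.00390625 is at or below it, so n = 4.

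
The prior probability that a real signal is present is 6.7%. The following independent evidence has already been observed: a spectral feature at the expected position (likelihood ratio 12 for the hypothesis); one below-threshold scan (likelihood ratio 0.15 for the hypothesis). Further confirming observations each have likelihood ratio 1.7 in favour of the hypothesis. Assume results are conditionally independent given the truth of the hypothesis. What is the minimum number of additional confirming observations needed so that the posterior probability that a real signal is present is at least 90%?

Prior odds = 0.067/0.933 = 67/933.
Combined Bayes factor of the evidence already in hand = 12 × 0.15 = 1.8.
Odds after that evidence = (67/933) × 1.8 = 201/1555.
Target odds = 0.9/0.1 = 9.
Need 1.7ⁿ ≥ 9 ÷ (201/1555) = 4665/67.
1.7⁷ = 410338673/10000000 falls short of 4665/67 but 1.7⁸ ≈69.7576 reaches it, so n = 8.

8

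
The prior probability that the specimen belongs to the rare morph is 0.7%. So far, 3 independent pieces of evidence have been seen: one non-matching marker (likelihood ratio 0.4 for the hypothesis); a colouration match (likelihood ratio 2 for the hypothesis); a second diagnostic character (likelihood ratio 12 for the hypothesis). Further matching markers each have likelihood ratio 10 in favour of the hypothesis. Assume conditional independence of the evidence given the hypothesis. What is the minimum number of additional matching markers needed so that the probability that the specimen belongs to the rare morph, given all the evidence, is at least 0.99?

4

Prior odds = 0.007/0.993 = 7/993.
Combined Bayes factor of the evidence already in hand = 0.4 × 2 × 12 = 9.6.
Odds after that evidence = (7/993) × 9.6 = 112/1655.
Target odds = 0.99/0.01 = 99.
Need 10ⁿ ≥ 99 ÷ (112/1655) = 163845/112.
10³ = 1000 falls short of 163845/112 but 10⁴ = 10000 reaches it, so n = 4.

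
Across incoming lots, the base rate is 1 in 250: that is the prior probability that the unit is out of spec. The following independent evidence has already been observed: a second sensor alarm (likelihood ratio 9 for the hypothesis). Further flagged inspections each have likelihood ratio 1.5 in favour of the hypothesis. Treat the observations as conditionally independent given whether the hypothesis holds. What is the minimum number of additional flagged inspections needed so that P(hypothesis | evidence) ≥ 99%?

Prior odds = 0.004/0.996 = 1/249.
Bayes factor of the evidence already in hand = 9.
Odds after that evidence = (1/249) × 9 = 3/83.
Target odds = 0.99/0.01 = 99.
Need 1.5ⁿ ≥ 99 ÷ (3/83) = 2739.
1.5¹⁹ ≈2216.84 falls short of 2739 but 1.5²⁰ ≈3325.26 reaches it, so n = 20.

20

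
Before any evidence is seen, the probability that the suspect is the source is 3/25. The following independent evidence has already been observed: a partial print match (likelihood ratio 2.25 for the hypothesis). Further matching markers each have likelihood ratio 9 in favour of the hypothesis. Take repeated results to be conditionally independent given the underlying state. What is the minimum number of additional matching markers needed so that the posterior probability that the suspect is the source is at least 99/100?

3

Prior odds = 0.12/0.88 = 3/22.
Bayes factor of the evidence already in hand = 2.25.
Odds after that evidence = (3/22) × 2.25 = 27/88.
Target odds = 0.99/0.01 = 99.
Need 9ⁿ ≥ 99 ÷ (27/88) = 968/3.
9² = 81 falls short of 968/3 but 9³ = 729 reaches it, so n = 3.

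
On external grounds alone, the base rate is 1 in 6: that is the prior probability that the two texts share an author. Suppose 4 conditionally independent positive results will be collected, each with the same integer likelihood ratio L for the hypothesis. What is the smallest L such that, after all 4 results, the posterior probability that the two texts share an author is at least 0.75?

2

Prior odds = (1/6)/(5/6) = 0.2.
Target odds = 0.75/0.25 = 3.
Need L⁴ ≥ 3 ÷ 0.2 = 15.
1⁴ = 1 < 15 ≤ 16 = 2⁴, so L = 2.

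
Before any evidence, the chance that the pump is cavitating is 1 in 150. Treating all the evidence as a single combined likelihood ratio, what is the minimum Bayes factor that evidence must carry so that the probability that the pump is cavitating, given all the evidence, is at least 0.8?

Prior odds = (1/150)/(149/150) = 1/149.
Target odds = 0.8/0.2 = 4.
Required Bayes factor = 4 ÷ (1/149) = 596.

596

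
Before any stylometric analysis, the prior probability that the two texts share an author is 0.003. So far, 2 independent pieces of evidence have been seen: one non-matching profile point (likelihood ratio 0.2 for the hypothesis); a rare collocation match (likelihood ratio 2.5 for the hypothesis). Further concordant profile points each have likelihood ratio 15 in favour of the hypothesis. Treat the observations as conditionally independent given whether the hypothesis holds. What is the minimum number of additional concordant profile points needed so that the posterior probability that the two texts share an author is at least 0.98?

Prior odds = 0.003/0.997 = 3/997.
Combined Bayes factor of the evidence already in hand = 0.2 × 2.5 = 0.5.
Odds after that evidence = (3/997) × 0.5 = 3/1994.
Target odds = 0.98/0.02 = 49.
Need 15ⁿ ≥ 49 ÷ (3/1994) = 97706/3.
15³ = 3375 falls short of 97706/3 but 15⁴ = 50625 reaches it, so n = 4.

4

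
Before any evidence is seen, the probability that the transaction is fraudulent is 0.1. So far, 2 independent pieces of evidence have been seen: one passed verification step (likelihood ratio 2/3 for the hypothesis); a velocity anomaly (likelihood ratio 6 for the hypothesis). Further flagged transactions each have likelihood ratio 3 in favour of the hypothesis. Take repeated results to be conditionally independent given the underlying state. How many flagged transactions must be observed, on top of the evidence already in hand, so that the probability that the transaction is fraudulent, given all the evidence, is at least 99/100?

Prior odds = 0.1/0.9 = 1/9.
Combined Bayes factor of the evidence already in hand = (2/3) × 6 = 4.
Odds after that evidence = (1/9) × 4 = 4/9.
Target odds = 0.99/0.01 = 99.
Need 3ⁿ ≥ 99 ÷ (4/9) = 222.75.
3⁴ = 81 falls short of 222.75 but 3⁵ = 243 reaches it, so n = 5.

5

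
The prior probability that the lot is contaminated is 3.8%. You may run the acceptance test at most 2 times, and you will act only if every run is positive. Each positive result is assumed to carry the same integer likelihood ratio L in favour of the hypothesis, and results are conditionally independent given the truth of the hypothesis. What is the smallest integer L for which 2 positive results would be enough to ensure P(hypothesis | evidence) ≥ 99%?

Prior odds = 0.038/0.962 = 19/481.
Target odds = 0.99/0.01 = 99.
Need L² ≥ 99 ÷ (19/481) = 47619/19.
50² = 2500 < 47619/19 ≤ 2601 = 51², so L = 51.

51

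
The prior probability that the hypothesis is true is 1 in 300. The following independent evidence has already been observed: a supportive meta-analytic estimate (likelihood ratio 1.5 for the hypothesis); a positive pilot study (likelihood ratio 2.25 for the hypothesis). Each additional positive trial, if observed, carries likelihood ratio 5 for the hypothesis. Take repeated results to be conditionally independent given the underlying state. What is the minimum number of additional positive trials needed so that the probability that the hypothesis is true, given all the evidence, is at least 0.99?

6

Prior odds = (1/300)/(299/300) = 1/299.
Combined Bayes factor of the evidence already in hand = 1.5 × 2.25 = 3.375.
Odds after that evidence = (1/299) × 3.375 = 27/2392.
Target odds = 0.99/0.01 = 99.
Need 5ⁿ ≥ 99 ÷ (27/2392) = 26312/3.
5⁵ = 3125 falls short of 26312/3 but 5⁶ = 15625 reaches it, so n = 6.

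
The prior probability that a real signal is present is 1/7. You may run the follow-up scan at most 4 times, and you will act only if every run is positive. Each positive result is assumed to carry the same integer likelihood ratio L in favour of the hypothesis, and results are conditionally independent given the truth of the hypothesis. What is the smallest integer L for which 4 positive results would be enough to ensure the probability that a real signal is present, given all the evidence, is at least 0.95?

4

Prior odds = (1/7)/(6/7) = 1/6.
Target odds = 0.95/0.05 = 19.
Need L⁴ ≥ 19 ÷ (1/6) = 114.
3⁴ = 81 < 114 ≤ 256 = 4⁴, so L = 4.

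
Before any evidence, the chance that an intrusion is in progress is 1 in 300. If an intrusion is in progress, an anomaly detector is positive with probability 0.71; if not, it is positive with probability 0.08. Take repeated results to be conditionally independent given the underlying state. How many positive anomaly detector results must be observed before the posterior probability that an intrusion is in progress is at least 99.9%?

6

Prior odds = (1/300)/(299/300) = 1/299.
Likelihood ratio of a positive = 0.71/0.08 = 8.875.
Target posterior odds = 0.999/0.001 = 999.
Require 8.875ⁿ ≥ 999 ÷ (1/299) = 298701.
8.875⁵ ≈55060.7 falls short of 298701 but 8.875⁶ ≈488664 reaches it, so n = 6.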